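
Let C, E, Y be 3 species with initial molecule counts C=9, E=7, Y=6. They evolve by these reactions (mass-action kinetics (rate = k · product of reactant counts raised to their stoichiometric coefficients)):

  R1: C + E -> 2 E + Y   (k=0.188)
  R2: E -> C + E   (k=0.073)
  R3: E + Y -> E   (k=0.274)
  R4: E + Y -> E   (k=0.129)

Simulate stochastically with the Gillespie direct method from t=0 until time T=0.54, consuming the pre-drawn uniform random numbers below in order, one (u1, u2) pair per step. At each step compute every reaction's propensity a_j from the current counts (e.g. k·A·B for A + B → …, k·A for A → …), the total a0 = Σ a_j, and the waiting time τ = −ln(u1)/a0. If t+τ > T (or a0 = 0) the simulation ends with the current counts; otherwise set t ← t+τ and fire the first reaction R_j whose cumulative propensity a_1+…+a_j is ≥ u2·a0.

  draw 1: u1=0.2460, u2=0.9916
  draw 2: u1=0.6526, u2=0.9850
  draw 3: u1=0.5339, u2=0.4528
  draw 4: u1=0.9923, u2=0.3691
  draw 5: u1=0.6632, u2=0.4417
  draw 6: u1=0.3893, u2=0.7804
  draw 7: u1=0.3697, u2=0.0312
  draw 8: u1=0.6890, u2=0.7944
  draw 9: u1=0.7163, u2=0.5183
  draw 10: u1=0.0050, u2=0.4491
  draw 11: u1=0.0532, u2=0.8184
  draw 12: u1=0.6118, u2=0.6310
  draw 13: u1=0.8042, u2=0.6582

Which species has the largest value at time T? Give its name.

t=0.000: C=9 E=7 Y=6
Draw 1: a1=11.844, a2=0.511, a3=11.508, a4=5.418, a0=29.281; τ=−ln(0.2460)/29.281=0.048 → t=0.048; u2·a0=0.9916·29.281=29.035; a1+…+a3=23.863 < 29.035 ≤ a1+…+a4=29.281 → R4 fires; C=9 E=7 Y=5
Draw 2: a1=11.844, a2=0.511, a3=9.590, a4=4.515, a0=26.460; τ=−ln(0.6526)/26.460=0.016 → t=0.064; u2·a0=0.9850·26.460=26.063; a1+…+a3=21.945 < 26.063 ≤ a1+…+a4=26.460 → R4 fires; C=9 E=7 Y=4
Draw 3: a1=11.844, a2=0.511, a3=7.672, a4=3.612, a0=23.639; τ=−ln(0.5339)/23.639=0.027 → t=0.091; u2·a0=0.4528·23.639=10.704 ≤ a1=11.844 → R1 fires; C=8 E=8 Y=5
Draw 4: a1=12.032, a2=0.584, a3=10.960, a4=5.160, a0=28.736; τ=−ln(0.9923)/28.736=0.000 → t=0.091; u2·a0=0.3691·28.736=10.606 ≤ a1=12.032 → R1 fires; C=7 E=9 Y=6
Draw 5: a1=11.844, a2=0.657, a3=14.796, a4=6.966, a0=34.263; τ=−ln(0.6632)/34.263=0.012 → t=0.103; u2·a0=0.4417·34.263=15.134; a1+a2=12.501 < 15.134 ≤ a1+…+a3=27.297 → R3 fires; C=7 E=9 Y=5
Draw 6: a1=11.844, a2=0.657, a3=12.330, a4=5.805, a0=30.636; τ=−ln(0.3893)/30.636=0.031 → t=0.134; u2·a0=0.7804·30.636=23.908; a1+a2=12.501 < 23.908 ≤ a1+…+a3=24.831 → R3 fires; C=7 E=9 Y=4
Draw 7: a1=11.844, a2=0.657, a3=9.864, a4=4.644, a0=27.009; τ=−ln(0.3697)/27.009=0.037 → t=0.170; u2·a0=0.0312·27.009=0.843 ≤ a1=11.844 → R1 fires; C=6 E=10 Y=5
Draw 8: a1=11.280, a2=0.730, a3=13.700, a4=6.450, a0=32.160; τ=−ln(0.6890)/32.160=0.012 → t=0.182; u2·a0=0.7944·32.160=25.548; a1+a2=12.010 < 25.548 ≤ a1+…+a3=25.710 → R3 fires; C=6 E=10 Y=4
Draw 9: a1=11.280, a2=0.730, a3=10.960, a4=5.160, a0=28.130; τ=−ln(0.7163)/28.130=0.012 → t=0.194; u2·a0=0.5183·28.130=14.580; a1+a2=12.010 < 14.580 ≤ a1+…+a3=22.970 → R3 fires; C=6 E=10 Y=3
Draw 10: a1=11.280, a2=0.730, a3=8.220, a4=3.870, a0=24.100; τ=−ln(0.0050)/24.100=0.220 → t=0.414; u2·a0=0.4491·24.100=10.823 ≤ a1=11.280 → R1 fires; C=5 E=11 Y=4
Draw 11: a1=10.340, a2=0.803, a3=12.056, a4=5.676, a0=28.875; τ=−ln(0.0532)/28.875=0.102 → t=0.515; u2·a0=0.8184·28.875=23.631; a1+…+a3=23.199 < 23.631 ≤ a1+…+a4=28.875 → R4 fires; C=5 E=11 Y=3
Draw 12: a1=10.340, a2=0.803, a3=9.042, a4=4.257, a0=24.442; τ=−ln(0.6118)/24.442=0.020 → t=0.535; u2·a0=0.6310·24.442=15.423; a1+a2=11.143 < 15.423 ≤ a1+…+a3=20.185 → R3 fires; C=5 E=11 Y=2
Draw 13: a1=10.340, a2=0.803, a3=6.028, a4=2.838, a0=20.009; τ=−ln(0.8042)/20.009=0.011 → t=0.546 > T=0.54: stop.
At T=0.54: C=5 E=11 Y=2; the largest is E.

Dominant species at T: E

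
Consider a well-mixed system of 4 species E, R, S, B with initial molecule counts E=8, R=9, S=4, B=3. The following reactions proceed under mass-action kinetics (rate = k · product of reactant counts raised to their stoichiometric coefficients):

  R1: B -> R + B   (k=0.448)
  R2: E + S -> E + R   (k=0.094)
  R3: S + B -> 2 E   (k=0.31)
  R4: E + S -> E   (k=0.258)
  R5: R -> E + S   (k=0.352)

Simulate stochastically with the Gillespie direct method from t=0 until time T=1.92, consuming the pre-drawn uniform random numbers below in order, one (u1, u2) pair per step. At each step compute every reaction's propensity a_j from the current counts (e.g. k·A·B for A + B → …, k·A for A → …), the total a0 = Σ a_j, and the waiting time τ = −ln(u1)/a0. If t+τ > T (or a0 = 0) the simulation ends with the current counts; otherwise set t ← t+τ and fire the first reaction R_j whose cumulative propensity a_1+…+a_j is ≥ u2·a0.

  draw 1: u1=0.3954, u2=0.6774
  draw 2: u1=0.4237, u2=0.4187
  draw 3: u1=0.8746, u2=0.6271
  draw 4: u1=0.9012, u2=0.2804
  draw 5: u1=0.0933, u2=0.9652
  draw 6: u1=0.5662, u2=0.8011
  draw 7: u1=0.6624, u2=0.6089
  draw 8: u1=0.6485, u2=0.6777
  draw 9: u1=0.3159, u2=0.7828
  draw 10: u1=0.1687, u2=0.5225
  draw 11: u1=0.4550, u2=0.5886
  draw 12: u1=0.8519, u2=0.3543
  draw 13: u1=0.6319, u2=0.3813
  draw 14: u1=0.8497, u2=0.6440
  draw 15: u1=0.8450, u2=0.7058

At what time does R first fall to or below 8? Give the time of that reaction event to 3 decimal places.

t=0.000: E=8 R=9 S=4 B=3
Draw 1: a1=1.344, a2=3.008, a3=3.720, a4=8.256, a5=3.168, a0=19.496; τ=−ln(0.3954)/19.496=0.048 → t=0.048; u2·a0=0.6774·19.496=13.207; a1+…+a3=8.072 < 13.207 ≤ a1+…+a4=16.328 → R4 fires; E=8 R=9 S=3 B=3
Draw 2: a1=1.344, a2=2.256, a3=2.790, a4=6.192, a5=3.168, a0=15.750; τ=−ln(0.4237)/15.750=0.055 → t=0.102; u2·a0=0.4187·15.750=6.595; a1+…+a3=6.390 < 6.595 ≤ a1+…+a4=12.582 → R4 fires; E=8 R=9 S=2 B=3
Draw 3: a1=1.344, a2=1.504, a3=1.860, a4=4.128, a5=3.168, a0=12.004; τ=−ln(0.8746)/12.004=0.011 → t=0.113; u2·a0=0.6271·12.004=7.528; a1+…+a3=4.708 < 7.528 ≤ a1+…+a4=8.836 → R4 fires; E=8 R=9 S=1 B=3
Draw 4: a1=1.344, a2=0.752, a3=0.930, a4=2.064, a5=3.168, a0=8.258; τ=−ln(0.9012)/8.258=0.013 → t=0.126; u2·a0=0.2804·8.258=2.316; a1+a2=2.096 < 2.316 ≤ a1+…+a3=3.026 → R3 fires; E=10 R=9 S=0 B=2
Draw 5: a1=0.896, a2=0.000, a3=0.000, a4=0.000, a5=3.168, a0=4.064; τ=−ln(0.0933)/4.064=0.584 → t=0.710; u2·a0=0.9652·4.064=3.923; a1+…+a4=0.896 < 3.923 ≤ a1+…+a5=4.064 → R5 fires; E=11 R=8 S=1 B=2
Draw 6: a1=0.896, a2=1.034, a3=0.620, a4=2.838, a5=2.816, a0=8.204; τ=−ln(0.5662)/8.204=0.069 → t=0.779; u2·a0=0.8011·8.204=6.572; a1+…+a4=5.388 < 6.572 ≤ a1+…+a5=8.204 → R5 fires; E=12 R=7 S=2 B=2
Draw 7: a1=0.896, a2=2.256, a3=1.240, a4=6.192, a5=2.464, a0=13.048; τ=−ln(0.6624)/13.048=0.032 → t=0.810; u2·a0=0.6089·13.048=7.945; a1+…+a3=4.392 < 7.945 ≤ a1+…+a4=10.584 → R4 fires; E=12 R=7 S=1 B=2
Draw 8: a1=0.896, a2=1.128, a3=0.620, a4=3.096, a5=2.464, a0=8.204; τ=−ln(0.6485)/8.204=0.053 → t=0.863; u2·a0=0.6777·8.204=5.560; a1+…+a3=2.644 < 5.560 ≤ a1+…+a4=5.740 → R4 fires; E=12 R=7 S=0 B=2
Draw 9: a1=0.896, a2=0.000, a3=0.000, a4=0.000, a5=2.464, a0=3.360; τ=−ln(0.3159)/3.360=0.343 → t=1.206; u2·a0=0.7828·3.360=2.630; a1+…+a4=0.896 < 2.630 ≤ a1+…+a5=3.360 → R5 fires; E=13 R=6 S=1 B=2
Draw 10: a1=0.896, a2=1.222, a3=0.620, a4=3.354, a5=2.112, a0=8.204; τ=−ln(0.1687)/8.204=0.217 → t=1.423; u2·a0=0.5225·8.204=4.287; a1+…+a3=2.738 < 4.287 ≤ a1+…+a4=6.092 → R4 fires; E=13 R=6 S=0 B=2
Draw 11: a1=0.896, a2=0.000, a3=0.000, a4=0.000, a5=2.112, a0=3.008; τ=−ln(0.4550)/3.008=0.262 → t=1.685; u2·a0=0.5886·3.008=1.771; a1+…+a4=0.896 < 1.771 ≤ a1+…+a5=3.008 → R5 fires; E=14 R=5 S=1 B=2
Draw 12: a1=0.896, a2=1.316, a3=0.620, a4=3.612, a5=1.760, a0=8.204; τ=−ln(0.8519)/8.204=0.020 → t=1.704; u2·a0=0.3543·8.204=2.907; a1+…+a3=2.832 < 2.907 ≤ a1+…+a4=6.444 → R4 fires; E=14 R=5 S=0 B=2
Draw 13: a1=0.896, a2=0.000, a3=0.000, a4=0.000, a5=1.760, a0=2.656; τ=−ln(0.6319)/2.656=0.173 → t=1.877; u2·a0=0.3813·2.656=1.013; a1+…+a4=0.896 < 1.013 ≤ a1+…+a5=2.656 → R5 fires; E=15 R=4 S=1 B=2
Draw 14: a1=0.896, a2=1.410, a3=0.620, a4=3.870, a5=1.408, a0=8.204; τ=−ln(0.8497)/8.204=0.020 → t=1.897; u2·a0=0.6440·8.204=5.283; a1+…+a3=2.926 < 5.283 ≤ a1+…+a4=6.796 → R4 fires; E=15 R=4 S=0 B=2
Draw 15: a1=0.896, a2=0.000, a3=0.000, a4=0.000, a5=1.408, a0=2.304; τ=−ln(0.8450)/2.304=0.073 → t=1.970 > T=1.92: stop.
R first becomes ≤ 8 when it reaches 8 at the event at t=0.710.

Threshold first reached at t = 0.710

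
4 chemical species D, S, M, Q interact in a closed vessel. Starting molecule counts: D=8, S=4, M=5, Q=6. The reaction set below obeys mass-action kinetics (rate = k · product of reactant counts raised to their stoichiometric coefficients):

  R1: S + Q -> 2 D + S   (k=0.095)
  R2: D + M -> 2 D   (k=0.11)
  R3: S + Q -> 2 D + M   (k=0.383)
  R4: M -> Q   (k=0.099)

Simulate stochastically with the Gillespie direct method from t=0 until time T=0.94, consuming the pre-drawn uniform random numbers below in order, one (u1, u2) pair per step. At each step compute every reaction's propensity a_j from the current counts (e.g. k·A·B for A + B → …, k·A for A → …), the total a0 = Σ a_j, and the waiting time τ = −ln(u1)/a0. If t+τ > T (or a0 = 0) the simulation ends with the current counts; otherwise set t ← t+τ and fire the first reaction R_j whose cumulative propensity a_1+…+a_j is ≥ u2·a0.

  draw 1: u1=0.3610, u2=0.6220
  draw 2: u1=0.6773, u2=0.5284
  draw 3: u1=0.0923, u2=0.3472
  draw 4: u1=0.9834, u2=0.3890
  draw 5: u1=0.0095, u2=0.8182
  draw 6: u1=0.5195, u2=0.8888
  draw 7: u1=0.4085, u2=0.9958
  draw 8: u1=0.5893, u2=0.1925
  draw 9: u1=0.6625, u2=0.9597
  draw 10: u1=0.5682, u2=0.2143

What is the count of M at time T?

M at T = 4

t=0.000: D=8 S=4 M=5 Q=6
Draw 1: a1=2.280, a2=4.400, a3=9.192, a4=0.495, a0=16.367; τ=−ln(0.3610)/16.367=0.062 → t=0.062; u2·a0=0.6220·16.367=10.180; a1+a2=6.680 < 10.180 ≤ a1+…+a3=15.872 → R3 fires; D=10 S=3 M=6 Q=5
Draw 2: a1=1.425, a2=6.600, a3=5.745, a4=0.594, a0=14.364; τ=−ln(0.6773)/14.364=0.027 → t=0.089; u2·a0=0.5284·14.364=7.590; a1=1.425 < 7.590 ≤ a1+a2=8.025 → R2 fires; D=11 S=3 M=5 Q=5
Draw 3: a1=1.425, a2=6.050, a3=5.745, a4=0.495, a0=13.715; τ=−ln(0.0923)/13.715=0.174 → t=0.263; u2·a0=0.3472·13.715=4.762; a1=1.425 < 4.762 ≤ a1+a2=7.475 → R2 fires; D=12 S=3 M=4 Q=5
Draw 4: a1=1.425, a2=5.280, a3=5.745, a4=0.396, a0=12.846; τ=−ln(0.9834)/12.846=0.001 → t=0.264; u2·a0=0.3890·12.846=4.997; a1=1.425 < 4.997 ≤ a1+a2=6.705 → R2 fires; D=13 S=3 M=3 Q=5
Draw 5: a1=1.425, a2=4.290, a3=5.745, a4=0.297, a0=11.757; τ=−ln(0.0095)/11.757=0.396 → t=0.660; u2·a0=0.8182·11.757=9.620; a1+a2=5.715 < 9.620 ≤ a1+…+a3=11.460 → R3 fires; D=15 S=2 M=4 Q=4
Draw 6: a1=0.760, a2=6.600, a3=3.064, a4=0.396, a0=10.820; τ=−ln(0.5195)/10.820=0.061 → t=0.721; u2·a0=0.8888·10.820=9.617; a1+a2=7.360 < 9.617 ≤ a1+…+a3=10.424 → R3 fires; D=17 S=1 M=5 Q=3
Draw 7: a1=0.285, a2=9.350, a3=1.149, a4=0.495, a0=11.279; τ=−ln(0.4085)/11.279=0.079 → t=0.800; u2·a0=0.9958·11.279=11.232; a1+…+a3=10.784 < 11.232 ≤ a1+…+a4=11.279 → R4 fires; D=17 S=1 M=4 Q=4
Draw 8: a1=0.380, a2=7.480, a3=1.532, a4=0.396, a0=9.788; τ=−ln(0.5893)/9.788=0.054 → t=0.854; u2·a0=0.1925·9.788=1.884; a1=0.380 < 1.884 ≤ a1+a2=7.860 → R2 fires; D=18 S=1 M=3 Q=4
Draw 9: a1=0.380, a2=5.940, a3=1.532, a4=0.297, a0=8.149; τ=−ln(0.6625)/8.149=0.051 → t=0.905; u2·a0=0.9597·8.149=7.821; a1+a2=6.320 < 7.821 ≤ a1+…+a3=7.852 → R3 fires; D=20 S=0 M=4 Q=3
Draw 10: a1=0.000, a2=8.800, a3=0.000, a4=0.396, a0=9.196; τ=−ln(0.5682)/9.196=0.061 → t=0.966 > T=0.94: stop.
Read off M at T=0.94: 4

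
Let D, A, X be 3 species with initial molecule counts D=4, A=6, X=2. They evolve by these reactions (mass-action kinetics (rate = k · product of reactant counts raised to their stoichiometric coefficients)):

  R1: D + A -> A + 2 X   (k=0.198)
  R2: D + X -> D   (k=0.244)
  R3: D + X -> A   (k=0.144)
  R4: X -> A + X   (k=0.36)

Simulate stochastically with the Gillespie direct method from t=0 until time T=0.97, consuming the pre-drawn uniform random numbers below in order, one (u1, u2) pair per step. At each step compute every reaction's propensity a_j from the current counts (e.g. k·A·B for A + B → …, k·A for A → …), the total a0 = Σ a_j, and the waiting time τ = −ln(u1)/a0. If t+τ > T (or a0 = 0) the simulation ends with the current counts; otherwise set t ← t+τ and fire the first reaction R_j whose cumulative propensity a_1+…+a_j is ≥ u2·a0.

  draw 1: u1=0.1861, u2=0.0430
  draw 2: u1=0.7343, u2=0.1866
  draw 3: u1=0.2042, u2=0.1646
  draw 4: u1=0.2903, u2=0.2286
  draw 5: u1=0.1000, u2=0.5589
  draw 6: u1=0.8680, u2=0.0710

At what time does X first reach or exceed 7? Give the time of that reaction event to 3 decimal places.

t=0.000: D=4 A=6 X=2
Draw 1: a1=4.752, a2=1.952, a3=1.152, a4=0.720, a0=8.576; τ=−ln(0.1861)/8.576=0.196 → t=0.196; u2·a0=0.0430·8.576=0.369 ≤ a1=4.752 → R1 fires; D=3 A=6 X=4
Draw 2: a1=3.564, a2=2.928, a3=1.728, a4=1.440, a0=9.660; τ=−ln(0.7343)/9.660=0.032 → t=0.228; u2·a0=0.1866·9.660=1.803 ≤ a1=3.564 → R1 fires; D=2 A=6 X=6
Draw 3: a1=2.376, a2=2.928, a3=1.728, a4=2.160, a0=9.192; τ=−ln(0.2042)/9.192=0.173 → t=0.401; u2·a0=0.1646·9.192=1.513 ≤ a1=2.376 → R1 fires; D=1 A=6 X=8
Draw 4: a1=1.188, a2=1.952, a3=1.152, a4=2.880, a0=7.172; τ=−ln(0.2903)/7.172=0.172 → t=0.573; u2·a0=0.2286·7.172=1.640; a1=1.188 < 1.640 ≤ a1+a2=3.140 → R2 fires; D=1 A=6 X=7
Draw 5: a1=1.188, a2=1.708, a3=1.008, a4=2.520, a0=6.424; τ=−ln(0.1000)/6.424=0.358 → t=0.932; u2·a0=0.5589·6.424=3.590; a1+a2=2.896 < 3.590 ≤ a1+…+a3=3.904 → R3 fires; D=0 A=7 X=6
Draw 6: a1=0.000, a2=0.000, a3=0.000, a4=2.160, a0=2.160; τ=−ln(0.8680)/2.160=0.066 → t=0.997 > T=0.97: stop.
X first becomes ≥ 7 when it reaches 8 at the event at t=0.401.

Threshold first reached at t = 0.401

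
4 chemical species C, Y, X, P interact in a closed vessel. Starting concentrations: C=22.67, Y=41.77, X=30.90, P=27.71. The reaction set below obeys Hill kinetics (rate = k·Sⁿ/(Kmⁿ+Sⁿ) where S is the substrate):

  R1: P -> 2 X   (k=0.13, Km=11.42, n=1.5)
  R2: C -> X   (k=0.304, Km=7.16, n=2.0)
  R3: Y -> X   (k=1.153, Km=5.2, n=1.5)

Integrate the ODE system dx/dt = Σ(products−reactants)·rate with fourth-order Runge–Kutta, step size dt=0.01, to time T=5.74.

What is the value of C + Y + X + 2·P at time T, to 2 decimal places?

Value at T = 150.76

Check how each reaction changes W = C + Y + X + 2·P (weight of products minus weight of reactants):
R1: P -> 2 X: (1·2) − (2·1) = 2 − 2 = 0
R2: C -> X: (1·1) − (1·1) = 1 − 1 = 0
R3: Y -> X: (1·1) − (1·1) = 1 − 1 = 0
Every reaction leaves W unchanged, so W is conserved and no simulation is needed: W(T) = W(0) = 22.67 + 41.77 + 30.90 + 2·27.71 = 150.76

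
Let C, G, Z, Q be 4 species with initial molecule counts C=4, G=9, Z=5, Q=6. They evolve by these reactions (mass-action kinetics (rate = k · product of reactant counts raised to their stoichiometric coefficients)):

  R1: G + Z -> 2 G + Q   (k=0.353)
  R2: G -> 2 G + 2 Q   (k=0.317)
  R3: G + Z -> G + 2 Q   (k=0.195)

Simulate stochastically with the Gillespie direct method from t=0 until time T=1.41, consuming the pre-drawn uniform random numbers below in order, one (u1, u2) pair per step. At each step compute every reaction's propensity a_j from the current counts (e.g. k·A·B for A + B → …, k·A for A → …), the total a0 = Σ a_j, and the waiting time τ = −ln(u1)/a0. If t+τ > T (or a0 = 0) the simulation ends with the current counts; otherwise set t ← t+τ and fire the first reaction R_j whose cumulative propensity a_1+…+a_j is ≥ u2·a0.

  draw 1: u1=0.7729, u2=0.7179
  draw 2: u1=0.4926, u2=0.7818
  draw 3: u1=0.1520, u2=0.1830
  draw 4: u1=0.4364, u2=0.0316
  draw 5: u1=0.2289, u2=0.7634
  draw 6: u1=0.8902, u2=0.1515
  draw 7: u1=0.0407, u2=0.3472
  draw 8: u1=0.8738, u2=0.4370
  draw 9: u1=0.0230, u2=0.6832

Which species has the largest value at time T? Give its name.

Dominant species at T: Q

t=0.000: C=4 G=9 Z=5 Q=6
Draw 1: a1=15.885, a2=2.853, a3=8.775, a0=27.513; τ=−ln(0.7729)/27.513=0.009 → t=0.009; u2·a0=0.7179·27.513=19.752; a1+a2=18.738 < 19.752 ≤ a1+…+a3=27.513 → R3 fires; C=4 G=9 Z=4 Q=8
Draw 2: a1=12.708, a2=2.853, a3=7.020, a0=22.581; τ=−ln(0.4926)/22.581=0.031 → t=0.041; u2·a0=0.7818·22.581=17.654; a1+a2=15.561 < 17.654 ≤ a1+…+a3=22.581 → R3 fires; C=4 G=9 Z=3 Q=10
Draw 3: a1=9.531, a2=2.853, a3=5.265, a0=17.649; τ=−ln(0.1520)/17.649=0.107 → t=0.147; u2·a0=0.1830·17.649=3.230 ≤ a1=9.531 → R1 fires; C=4 G=10 Z=2 Q=11
Draw 4: a1=7.060, a2=3.170, a3=3.900, a0=14.130; τ=−ln(0.4364)/14.130=0.059 → t=0.206; u2·a0=0.0316·14.130=0.447 ≤ a1=7.060 → R1 fires; C=4 G=11 Z=1 Q=12
Draw 5: a1=3.883, a2=3.487, a3=2.145, a0=9.515; τ=−ln(0.2289)/9.515=0.155 → t=0.361; u2·a0=0.7634·9.515=7.264; a1=3.883 < 7.264 ≤ a1+a2=7.370 → R2 fires; C=4 G=12 Z=1 Q=14
Draw 6: a1=4.236, a2=3.804, a3=2.340, a0=10.380; τ=−ln(0.8902)/10.380=0.011 → t=0.372; u2·a0=0.1515·10.380=1.573 ≤ a1=4.236 → R1 fires; C=4 G=13 Z=0 Q=15
Draw 7: a1=0.000, a2=4.121, a3=0.000, a0=4.121; τ=−ln(0.0407)/4.121=0.777 → t=1.149; u2·a0=0.3472·4.121=1.431; a1=0.000 < 1.431 ≤ a1+a2=4.121 → R2 fires; C=4 G=14 Z=0 Q=17
Draw 8: a1=0.000, a2=4.438, a3=0.000, a0=4.438; τ=−ln(0.8738)/4.438=0.030 → t=1.180; u2·a0=0.4370·4.438=1.939; a1=0.000 < 1.939 ≤ a1+a2=4.438 → R2 fires; C=4 G=15 Z=0 Q=19
Draw 9: a1=0.000, a2=4.755, a3=0.000, a0=4.755; τ=−ln(0.0230)/4.755=0.793 → t=1.973 > T=1.41: stop.
At T=1.41: C=4 G=15 Z=0 Q=19; the largest is Q.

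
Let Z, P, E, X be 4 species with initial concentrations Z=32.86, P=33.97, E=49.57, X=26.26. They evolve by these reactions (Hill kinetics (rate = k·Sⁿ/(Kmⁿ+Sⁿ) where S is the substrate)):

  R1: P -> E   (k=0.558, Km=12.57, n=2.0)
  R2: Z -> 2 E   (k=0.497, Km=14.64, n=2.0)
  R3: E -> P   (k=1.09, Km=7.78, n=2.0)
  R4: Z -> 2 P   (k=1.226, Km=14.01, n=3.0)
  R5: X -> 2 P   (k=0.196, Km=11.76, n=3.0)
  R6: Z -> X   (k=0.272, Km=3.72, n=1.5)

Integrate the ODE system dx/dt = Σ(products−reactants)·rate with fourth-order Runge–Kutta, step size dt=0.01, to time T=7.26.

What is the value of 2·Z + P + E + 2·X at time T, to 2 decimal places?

Check how each reaction changes W = 2·Z + P + E + 2·X (weight of products minus weight of reactants):
R1: P -> E: (1·1) − (1·1) = 1 − 1 = 0
R2: Z -> 2 E: (1·2) − (2·1) = 2 − 2 = 0
R3: E -> P: (1·1) − (1·1) = 1 − 1 = 0
R4: Z -> 2 P: (1·2) − (2·1) = 2 − 2 = 0
R5: X -> 2 P: (1·2) − (2·1) = 2 − 2 = 0
R6: Z -> X: (2·1) − (2·1) = 2 − 2 = 0
Every reaction leaves W unchanged, so W is conserved and no simulation is needed: W(T) = W(0) = 2·32.86 + 33.97 + 49.57 + 2·26.26 = 201.78

Value at T = 201.78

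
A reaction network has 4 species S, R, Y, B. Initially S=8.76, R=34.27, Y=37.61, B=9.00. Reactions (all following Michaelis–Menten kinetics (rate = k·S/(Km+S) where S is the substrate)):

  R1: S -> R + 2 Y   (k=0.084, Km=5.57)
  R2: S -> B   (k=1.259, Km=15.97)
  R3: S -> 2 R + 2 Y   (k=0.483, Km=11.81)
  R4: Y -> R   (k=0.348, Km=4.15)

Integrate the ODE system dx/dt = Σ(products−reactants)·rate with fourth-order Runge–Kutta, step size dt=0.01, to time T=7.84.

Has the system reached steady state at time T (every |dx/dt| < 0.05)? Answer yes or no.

RK4 with dt=0.01: 784 steps to T=7.84. Trajectory (selected grid times):
t=0.00: S=8.76 R=34.27 Y=37.61 B=9.00
t=0.87: S=8.16 R=34.94 Y=37.78 B=9.38
t=1.74: S=7.59 R=35.59 Y=37.92 B=9.74
t=2.61: S=7.04 R=36.23 Y=38.06 B=10.08
t=3.48: S=6.52 R=36.84 Y=38.17 B=10.41
t=4.36: S=6.02 R=37.45 Y=38.27 B=10.72
t=5.23: S=5.56 R=38.04 Y=38.34 B=11.02
t=6.10: S=5.12 R=38.61 Y=38.40 B=11.29
t=6.97: S=4.70 R=39.17 Y=38.45 B=11.55
t=7.84: S=4.31 R=39.70 Y=38.47 B=11.79
Rates at T: R1=0.0367, R2=0.2677, R3=0.1292, R4=0.3141
dx/dt at T (Σ net stoichiometry × rate): S=-0.4335, R=+0.6091, Y=+0.0176, B=+0.2677
Largest |dx/dt| is |+0.6091| (R) ≥ 0.05 → not steady.

Steady state at T: no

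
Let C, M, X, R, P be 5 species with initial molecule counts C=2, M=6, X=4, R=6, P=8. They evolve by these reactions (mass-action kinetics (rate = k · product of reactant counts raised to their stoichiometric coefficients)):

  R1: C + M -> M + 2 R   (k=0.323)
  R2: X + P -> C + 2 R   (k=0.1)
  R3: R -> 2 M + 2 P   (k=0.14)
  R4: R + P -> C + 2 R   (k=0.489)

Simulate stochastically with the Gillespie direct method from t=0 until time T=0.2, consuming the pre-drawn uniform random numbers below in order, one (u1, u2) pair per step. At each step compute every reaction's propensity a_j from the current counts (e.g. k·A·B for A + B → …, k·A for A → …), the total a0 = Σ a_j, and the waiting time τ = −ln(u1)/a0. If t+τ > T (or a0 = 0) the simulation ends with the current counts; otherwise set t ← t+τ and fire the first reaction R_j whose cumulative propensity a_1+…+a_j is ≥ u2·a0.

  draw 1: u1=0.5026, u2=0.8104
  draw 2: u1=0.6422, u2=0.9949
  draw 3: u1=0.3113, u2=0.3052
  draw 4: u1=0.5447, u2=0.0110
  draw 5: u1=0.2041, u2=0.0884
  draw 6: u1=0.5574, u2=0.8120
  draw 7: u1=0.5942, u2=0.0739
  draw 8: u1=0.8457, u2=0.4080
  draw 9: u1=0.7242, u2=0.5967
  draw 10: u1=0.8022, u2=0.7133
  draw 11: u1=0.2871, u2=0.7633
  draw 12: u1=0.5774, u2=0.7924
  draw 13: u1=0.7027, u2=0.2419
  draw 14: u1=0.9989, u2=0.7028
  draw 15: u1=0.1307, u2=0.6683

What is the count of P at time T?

t=0.000: C=2 M=6 X=4 R=6 P=8
Draw 1: a1=3.876, a2=3.200, a3=0.840, a4=23.472, a0=31.388; τ=−ln(0.5026)/31.388=0.022 → t=0.022; u2·a0=0.8104·31.388=25.437; a1+…+a3=7.916 < 25.437 ≤ a1+…+a4=31.388 → R4 fires; C=3 M=6 X=4 R=7 P=7
Draw 2: a1=5.814, a2=2.800, a3=0.980, a4=23.961, a0=33.555; τ=−ln(0.6422)/33.555=0.013 → t=0.035; u2·a0=0.9949·33.555=33.384; a1+…+a3=9.594 < 33.384 ≤ a1+…+a4=33.555 → R4 fires; C=4 M=6 X=4 R=8 P=6
Draw 3: a1=7.752, a2=2.400, a3=1.120, a4=23.472, a0=34.744; τ=−ln(0.3113)/34.744=0.034 → t=0.069; u2·a0=0.3052·34.744=10.604; a1+a2=10.152 < 10.604 ≤ a1+…+a3=11.272 → R3 fires; C=4 M=8 X=4 R=7 P=8
Draw 4: a1=10.336, a2=3.200, a3=0.980, a4=27.384, a0=41.900; τ=−ln(0.5447)/41.900=0.014 → t=0.083; u2·a0=0.0110·41.900=0.461 ≤ a1=10.336 → R1 fires; C=3 M=8 X=4 R=9 P=8
Draw 5: a1=7.752, a2=3.200, a3=1.260, a4=35.208, a0=47.420; τ=−ln(0.2041)/47.420=0.034 → t=0.117; u2·a0=0.0884·47.420=4.192 ≤ a1=7.752 → R1 fires; C=2 M=8 X=4 R=11 P=8
Draw 6: a1=5.168, a2=3.200, a3=1.540, a4=43.032, a0=52.940; τ=−ln(0.5574)/52.940=0.011 → t=0.128; u2·a0=0.8120·52.940=42.987; a1+…+a3=9.908 < 42.987 ≤ a1+…+a4=52.940 → R4 fires; C=3 M=8 X=4 R=12 P=7
Draw 7: a1=7.752, a2=2.800, a3=1.680, a4=41.076, a0=53.308; τ=−ln(0.5942)/53.308=0.010 → t=0.138; u2·a0=0.0739·53.308=3.939 ≤ a1=7.752 → R1 fires; C=2 M=8 X=4 R=14 P=7
Draw 8: a1=5.168, a2=2.800, a3=1.960, a4=47.922, a0=57.850; τ=−ln(0.8457)/57.850=0.003 → t=0.140; u2·a0=0.4080·57.850=23.603; a1+…+a3=9.928 < 23.603 ≤ a1+…+a4=57.850 → R4 fires; C=3 M=8 X=4 R=15 P=6
Draw 9: a1=7.752, a2=2.400, a3=2.100, a4=44.010, a0=56.262; τ=−ln(0.7242)/56.262=0.006 → t=0.146; u2·a0=0.5967·56.262=33.572; a1+…+a3=12.252 < 33.572 ≤ a1+…+a4=56.262 → R4 fires; C=4 M=8 X=4 R=16 P=5
Draw 10: a1=10.336, a2=2.000, a3=2.240, a4=39.120, a0=53.696; τ=−ln(0.8022)/53.696=0.004 → t=0.150; u2·a0=0.7133·53.696=38.301; a1+…+a3=14.576 < 38.301 ≤ a1+…+a4=53.696 → R4 fires; C=5 M=8 X=4 R=17 P=4
Draw 11: a1=12.920, a2=1.600, a3=2.380, a4=33.252, a0=50.152; τ=−ln(0.2871)/50.152=0.025 → t=0.175; u2·a0=0.7633·50.152=38.281; a1+…+a3=16.900 < 38.281 ≤ a1+…+a4=50.152 → R4 fires; C=6 M=8 X=4 R=18 P=3
Draw 12: a1=15.504, a2=1.200, a3=2.520, a4=26.406, a0=45.630; τ=−ln(0.5774)/45.630=0.012 → t=0.187; u2·a0=0.7924·45.630=36.157; a1+…+a3=19.224 < 36.157 ≤ a1+…+a4=45.630 → R4 fires; C=7 M=8 X=4 R=19 P=2
Draw 13: a1=18.088, a2=0.800, a3=2.660, a4=18.582, a0=40.130; τ=−ln(0.7027)/40.130=0.009 → t=0.196; u2·a0=0.2419·40.130=9.707 ≤ a1=18.088 → R1 fires; C=6 M=8 X=4 R=21 P=2
Draw 14: a1=15.504, a2=0.800, a3=2.940, a4=20.538, a0=39.782; τ=−ln(0.9989)/39.782=0.000 → t=0.196; u2·a0=0.7028·39.782=27.959; a1+…+a3=19.244 < 27.959 ≤ a1+…+a4=39.782 → R4 fires; C=7 M=8 X=4 R=22 P=1
Draw 15: a1=18.088, a2=0.400, a3=3.080, a4=10.758, a0=32.326; τ=−ln(0.1307)/32.326=0.063 → t=0.259 > T=0.2: stop.
Read off P at T=0.2: 1

P at T = 1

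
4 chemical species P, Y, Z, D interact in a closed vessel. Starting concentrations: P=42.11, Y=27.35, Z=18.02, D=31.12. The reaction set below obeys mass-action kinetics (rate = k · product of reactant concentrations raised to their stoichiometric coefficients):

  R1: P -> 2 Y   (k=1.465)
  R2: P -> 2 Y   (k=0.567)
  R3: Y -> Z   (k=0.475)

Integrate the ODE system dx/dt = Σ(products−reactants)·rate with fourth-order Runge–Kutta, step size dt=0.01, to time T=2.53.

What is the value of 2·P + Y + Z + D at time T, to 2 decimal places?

Check how each reaction changes W = 2·P + Y + Z + D (weight of products minus weight of reactants):
R1: P -> 2 Y: (1·2) − (2·1) = 2 − 2 = 0
R2: P -> 2 Y: (1·2) − (2·1) = 2 − 2 = 0
R3: Y -> Z: (1·1) − (1·1) = 1 − 1 = 0
Every reaction leaves W unchanged, so W is conserved and no simulation is needed: W(T) = W(0) = 2·42.11 + 27.35 + 18.02 + 31.12 = 160.71

Value at T = 160.71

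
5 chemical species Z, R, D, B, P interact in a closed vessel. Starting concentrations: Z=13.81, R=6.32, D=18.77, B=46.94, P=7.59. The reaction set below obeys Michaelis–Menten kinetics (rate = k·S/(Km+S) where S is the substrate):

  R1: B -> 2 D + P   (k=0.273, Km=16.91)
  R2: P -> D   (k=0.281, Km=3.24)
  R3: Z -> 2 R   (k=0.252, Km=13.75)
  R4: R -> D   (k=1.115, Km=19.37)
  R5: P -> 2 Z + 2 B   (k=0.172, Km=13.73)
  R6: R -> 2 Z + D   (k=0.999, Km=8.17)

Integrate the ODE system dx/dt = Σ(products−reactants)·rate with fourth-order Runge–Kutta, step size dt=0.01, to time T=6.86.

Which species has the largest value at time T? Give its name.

RK4 with dt=0.01: 686 steps to T=6.86. Trajectory (selected grid times):
t=0.00: Z=13.81 R=6.32 D=18.77 B=46.94 P=7.59
t=0.76: Z=14.46 R=5.98 D=19.75 B=46.88 P=7.55
t=1.52: Z=15.08 R=5.67 D=20.72 B=46.82 P=7.50
t=2.29: Z=15.69 R=5.37 D=21.68 B=46.76 P=7.46
t=3.05: Z=16.28 R=5.10 D=22.61 B=46.70 P=7.42
t=3.81: Z=16.84 R=4.85 D=23.53 B=46.64 P=7.38
t=4.57: Z=17.38 R=4.62 D=24.42 B=46.58 P=7.33
t=5.34: Z=17.91 R=4.40 D=25.32 B=46.52 P=7.29
t=6.10: Z=18.42 R=4.20 D=26.19 B=46.45 P=7.25
t=6.86: Z=18.90 R=4.02 D=27.04 B=46.39 P=7.21
At T=6.86: Z=18.90 R=4.02 D=27.04 B=46.39 P=7.21; the largest is B.

Dominant species at T: B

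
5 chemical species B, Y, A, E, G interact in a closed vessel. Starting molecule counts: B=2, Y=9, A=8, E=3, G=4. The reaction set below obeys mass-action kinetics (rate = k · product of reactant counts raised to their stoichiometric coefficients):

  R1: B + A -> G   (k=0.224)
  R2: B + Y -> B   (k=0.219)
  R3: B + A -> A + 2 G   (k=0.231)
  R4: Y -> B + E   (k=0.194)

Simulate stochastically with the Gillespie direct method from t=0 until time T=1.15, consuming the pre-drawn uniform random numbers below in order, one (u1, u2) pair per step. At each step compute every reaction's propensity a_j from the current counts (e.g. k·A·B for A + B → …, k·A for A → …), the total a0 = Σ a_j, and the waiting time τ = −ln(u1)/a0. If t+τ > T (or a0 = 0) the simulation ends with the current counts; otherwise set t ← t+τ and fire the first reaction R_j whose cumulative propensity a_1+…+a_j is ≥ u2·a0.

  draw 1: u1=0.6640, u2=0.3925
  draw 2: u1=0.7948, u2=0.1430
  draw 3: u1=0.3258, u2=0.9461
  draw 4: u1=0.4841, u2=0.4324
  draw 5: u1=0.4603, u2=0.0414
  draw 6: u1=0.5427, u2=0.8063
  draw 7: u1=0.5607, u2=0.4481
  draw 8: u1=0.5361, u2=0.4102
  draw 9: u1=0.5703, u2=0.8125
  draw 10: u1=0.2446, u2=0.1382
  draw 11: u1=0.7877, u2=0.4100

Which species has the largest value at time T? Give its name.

Dominant species at T: G

t=0.000: B=2 Y=9 A=8 E=3 G=4
Draw 1: a1=3.584, a2=3.942, a3=3.696, a4=1.746, a0=12.968; τ=−ln(0.6640)/12.968=0.032 → t=0.032; u2·a0=0.3925·12.968=5.090; a1=3.584 < 5.090 ≤ a1+a2=7.526 → R2 fires; B=2 Y=8 A=8 E=3 G=4
Draw 2: a1=3.584, a2=3.504, a3=3.696, a4=1.552, a0=12.336; τ=−ln(0.7948)/12.336=0.019 → t=0.050; u2·a0=0.1430·12.336=1.764 ≤ a1=3.584 → R1 fires; B=1 Y=8 A=7 E=3 G=5
Draw 3: a1=1.568, a2=1.752, a3=1.617, a4=1.552, a0=6.489; τ=−ln(0.3258)/6.489=0.173 → t=0.223; u2·a0=0.9461·6.489=6.139; a1+…+a3=4.937 < 6.139 ≤ a1+…+a4=6.489 → R4 fires; B=2 Y=7 A=7 E=4 G=5
Draw 4: a1=3.136, a2=3.066, a3=3.234, a4=1.358, a0=10.794; τ=−ln(0.4841)/10.794=0.067 → t=0.290; u2·a0=0.4324·10.794=4.667; a1=3.136 < 4.667 ≤ a1+a2=6.202 → R2 fires; B=2 Y=6 A=7 E=4 G=5
Draw 5: a1=3.136, a2=2.628, a3=3.234, a4=1.164, a0=10.162; τ=−ln(0.4603)/10.162=0.076 → t=0.367; u2·a0=0.0414·10.162=0.421 ≤ a1=3.136 → R1 fires; B=1 Y=6 A=6 E=4 G=6
Draw 6: a1=1.344, a2=1.314, a3=1.386, a4=1.164, a0=5.208; τ=−ln(0.5427)/5.208=0.117 → t=0.484; u2·a0=0.8063·5.208=4.199; a1+…+a3=4.044 < 4.199 ≤ a1+…+a4=5.208 → R4 fires; B=2 Y=5 A=6 E=5 G=6
Draw 7: a1=2.688, a2=2.190, a3=2.772, a4=0.970, a0=8.620; τ=−ln(0.5607)/8.620=0.067 → t=0.551; u2·a0=0.4481·8.620=3.863; a1=2.688 < 3.863 ≤ a1+a2=4.878 → R2 fires; B=2 Y=4 A=6 E=5 G=6
Draw 8: a1=2.688, a2=1.752, a3=2.772, a4=0.776, a0=7.988; τ=−ln(0.5361)/7.988=0.078 → t=0.629; u2·a0=0.4102·7.988=3.277; a1=2.688 < 3.277 ≤ a1+a2=4.440 → R2 fires; B=2 Y=3 A=6 E=5 G=6
Draw 9: a1=2.688, a2=1.314, a3=2.772, a4=0.582, a0=7.356; τ=−ln(0.5703)/7.356=0.076 → t=0.705; u2·a0=0.8125·7.356=5.977; a1+a2=4.002 < 5.977 ≤ a1+…+a3=6.774 → R3 fires; B=1 Y=3 A=6 E=5 G=8
Draw 10: a1=1.344, a2=0.657, a3=1.386, a4=0.582, a0=3.969; τ=−ln(0.2446)/3.969=0.355 → t=1.060; u2·a0=0.1382·3.969=0.549 ≤ a1=1.344 → R1 fires; B=0 Y=3 A=5 E=5 G=9
Draw 11: a1=0.000, a2=0.000, a3=0.000, a4=0.582, a0=0.582; τ=−ln(0.7877)/0.582=0.410 → t=1.470 > T=1.15: stop.
At T=1.15: B=0 Y=3 A=5 E=5 G=9; the largest is G.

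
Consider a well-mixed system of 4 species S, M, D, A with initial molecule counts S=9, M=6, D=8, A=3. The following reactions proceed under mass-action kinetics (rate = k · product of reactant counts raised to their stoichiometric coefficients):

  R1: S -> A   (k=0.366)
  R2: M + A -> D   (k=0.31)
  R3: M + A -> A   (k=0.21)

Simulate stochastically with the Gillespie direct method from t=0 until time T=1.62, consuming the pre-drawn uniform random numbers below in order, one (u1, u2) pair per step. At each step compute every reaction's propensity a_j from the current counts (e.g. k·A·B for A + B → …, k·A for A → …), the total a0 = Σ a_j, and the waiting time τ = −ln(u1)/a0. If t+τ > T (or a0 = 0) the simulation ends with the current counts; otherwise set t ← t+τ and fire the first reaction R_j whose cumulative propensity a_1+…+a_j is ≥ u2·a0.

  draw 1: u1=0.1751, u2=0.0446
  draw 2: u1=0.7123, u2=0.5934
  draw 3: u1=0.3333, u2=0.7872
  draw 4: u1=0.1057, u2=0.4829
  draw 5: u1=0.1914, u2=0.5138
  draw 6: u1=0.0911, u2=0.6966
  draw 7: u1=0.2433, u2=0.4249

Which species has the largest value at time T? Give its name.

Dominant species at T: D

t=0.000: S=9 M=6 D=8 A=3
Draw 1: a1=3.294, a2=5.580, a3=3.780, a0=12.654; τ=−ln(0.1751)/12.654=0.138 → t=0.138; u2·a0=0.0446·12.654=0.564 ≤ a1=3.294 → R1 fires; S=8 M=6 D=8 A=4
Draw 2: a1=2.928, a2=7.440, a3=5.040, a0=15.408; τ=−ln(0.7123)/15.408=0.022 → t=0.160; u2·a0=0.5934·15.408=9.143; a1=2.928 < 9.143 ≤ a1+a2=10.368 → R2 fires; S=8 M=5 D=9 A=3
Draw 3: a1=2.928, a2=4.650, a3=3.150, a0=10.728; τ=−ln(0.3333)/10.728=0.102 → t=0.262; u2·a0=0.7872·10.728=8.445; a1+a2=7.578 < 8.445 ≤ a1+…+a3=10.728 → R3 fires; S=8 M=4 D=9 A=3
Draw 4: a1=2.928, a2=3.720, a3=2.520, a0=9.168; τ=−ln(0.1057)/9.168=0.245 → t=0.507; u2·a0=0.4829·9.168=4.427; a1=2.928 < 4.427 ≤ a1+a2=6.648 → R2 fires; S=8 M=3 D=10 A=2
Draw 5: a1=2.928, a2=1.860, a3=1.260, a0=6.048; τ=−ln(0.1914)/6.048=0.273 → t=0.781; u2·a0=0.5138·6.048=3.107; a1=2.928 < 3.107 ≤ a1+a2=4.788 → R2 fires; S=8 M=2 D=11 A=1
Draw 6: a1=2.928, a2=0.620, a3=0.420, a0=3.968; τ=−ln(0.0911)/3.968=0.604 → t=1.384; u2·a0=0.6966·3.968=2.764 ≤ a1=2.928 → R1 fires; S=7 M=2 D=11 A=2
Draw 7: a1=2.562, a2=1.240, a3=0.840, a0=4.642; τ=−ln(0.2433)/4.642=0.304 → t=1.689 > T=1.62: stop.
At T=1.62: S=7 M=2 D=11 A=2; the largest is D.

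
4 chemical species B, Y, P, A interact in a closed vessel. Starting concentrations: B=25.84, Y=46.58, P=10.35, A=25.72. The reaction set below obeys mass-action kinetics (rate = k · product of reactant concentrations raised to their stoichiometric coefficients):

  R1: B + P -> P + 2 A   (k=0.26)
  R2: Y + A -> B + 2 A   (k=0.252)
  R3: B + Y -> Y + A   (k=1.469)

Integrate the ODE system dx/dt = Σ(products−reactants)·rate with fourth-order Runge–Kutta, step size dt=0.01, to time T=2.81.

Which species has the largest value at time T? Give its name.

Dominant species at T: A

RK4 with dt=0.01: 281 steps to T=2.81. Trajectory (selected grid times):
t=0.00: B=25.84 Y=46.58 P=10.35 A=25.72
t=0.31: B=9.52 Y=0.00 P=10.35 A=145.99
t=0.62: B=4.13 Y=0.00 P=10.35 A=156.77
t=0.94: B=1.75 Y=0.00 P=10.35 A=161.54
t=1.25: B=0.76 Y=0.00 P=10.35 A=163.52
t=1.56: B=0.33 Y=0.00 P=10.35 A=164.38
t=1.87: B=0.14 Y=0.00 P=10.35 A=164.75
t=2.19: B=0.06 Y=0.00 P=10.35 A=164.92
t=2.50: B=0.03 Y=0.00 P=10.35 A=164.99
t=2.81: B=0.01 Y=0.00 P=10.35 A=165.02
At T=2.81: B=0.01 Y=0.00 P=10.35 A=165.02; the largest is A.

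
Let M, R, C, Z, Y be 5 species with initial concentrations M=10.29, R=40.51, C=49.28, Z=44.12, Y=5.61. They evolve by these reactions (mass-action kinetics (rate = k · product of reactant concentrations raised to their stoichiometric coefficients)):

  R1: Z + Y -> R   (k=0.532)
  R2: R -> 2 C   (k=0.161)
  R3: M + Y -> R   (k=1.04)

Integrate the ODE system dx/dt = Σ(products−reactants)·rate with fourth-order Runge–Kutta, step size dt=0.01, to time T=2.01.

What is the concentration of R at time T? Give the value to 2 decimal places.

R at T = 33.39

RK4 with dt=0.01: 201 steps to T=2.01. Trajectory (selected grid times):
t=0.00: M=10.29 R=40.51 C=49.28 Z=44.12 Y=5.61
t=0.22: M=8.59 R=44.54 C=52.44 Z=40.22 Y=0.01
t=0.45: M=8.58 R=42.92 C=55.67 Z=40.22 Y=0.00
t=0.67: M=8.58 R=41.43 C=58.66 Z=40.22 Y=0.00
t=0.89: M=8.58 R=39.99 C=61.54 Z=40.22 Y=0.00
t=1.12: M=8.58 R=38.53 C=64.45 Z=40.22 Y=0.00
t=1.34: M=8.58 R=37.19 C=67.13 Z=40.22 Y=0.00
t=1.56: M=8.58 R=35.90 C=69.72 Z=40.22 Y=0.00
t=1.79: M=8.58 R=34.59 C=72.33 Z=40.22 Y=0.00
t=2.01: M=8.58 R=33.39 C=74.74 Z=40.22 Y=0.00
Read off R at T=2.01: 33.39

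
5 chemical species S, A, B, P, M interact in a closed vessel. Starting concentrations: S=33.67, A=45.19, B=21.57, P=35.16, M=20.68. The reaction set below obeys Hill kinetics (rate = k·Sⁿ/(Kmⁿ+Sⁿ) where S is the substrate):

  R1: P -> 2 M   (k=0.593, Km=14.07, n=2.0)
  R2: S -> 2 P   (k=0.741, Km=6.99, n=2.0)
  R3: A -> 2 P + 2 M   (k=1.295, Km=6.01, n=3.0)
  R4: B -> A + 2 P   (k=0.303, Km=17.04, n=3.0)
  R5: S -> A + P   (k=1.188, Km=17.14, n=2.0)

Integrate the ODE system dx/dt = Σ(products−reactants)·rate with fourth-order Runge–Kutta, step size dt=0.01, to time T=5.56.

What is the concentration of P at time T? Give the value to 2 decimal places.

P at T = 61.38

RK4 with dt=0.01: 556 steps to T=5.56. Trajectory (selected grid times):
t=0.00: S=33.67 A=45.19 B=21.57 P=35.16 M=20.68
t=0.62: S=32.65 A=45.10 B=21.44 P=38.15 M=22.92
t=1.24: S=31.64 A=44.99 B=21.32 P=41.13 M=25.18
t=1.85: S=30.65 A=44.88 B=21.20 P=44.04 M=27.41
t=2.47: S=29.66 A=44.76 B=21.07 P=46.98 M=29.68
t=3.09: S=28.68 A=44.63 B=20.95 P=49.91 M=31.96
t=3.71: S=27.71 A=44.49 B=20.83 P=52.81 M=34.24
t=4.32: S=26.76 A=44.34 B=20.71 P=55.66 M=36.50
t=4.94: S=25.82 A=44.18 B=20.59 P=58.53 M=38.79
t=5.56: S=24.88 A=44.00 B=20.47 P=61.38 M=41.09
Read off P at T=5.56: 61.38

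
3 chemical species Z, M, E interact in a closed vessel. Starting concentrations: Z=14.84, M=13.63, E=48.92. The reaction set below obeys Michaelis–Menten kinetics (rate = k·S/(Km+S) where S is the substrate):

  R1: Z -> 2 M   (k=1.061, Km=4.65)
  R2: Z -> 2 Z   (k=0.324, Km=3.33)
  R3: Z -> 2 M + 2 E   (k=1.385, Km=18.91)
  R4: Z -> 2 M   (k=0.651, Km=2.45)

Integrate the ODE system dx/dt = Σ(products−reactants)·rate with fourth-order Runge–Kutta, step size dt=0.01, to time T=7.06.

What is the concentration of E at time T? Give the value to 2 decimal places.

RK4 with dt=0.01: 706 steps to T=7.06. Trajectory (selected grid times):
t=0.00: Z=14.84 M=13.63 E=48.92
t=0.78: Z=13.53 M=16.67 E=49.85
t=1.57: Z=12.24 M=19.65 E=50.73
t=2.35: Z=11.01 M=22.49 E=51.55
t=3.14: Z=9.82 M=25.26 E=52.33
t=3.92: Z=8.70 M=27.87 E=53.04
t=4.71: Z=7.62 M=30.39 E=53.70
t=5.49: Z=6.62 M=32.74 E=54.29
t=6.28: Z=5.68 M=34.96 E=54.83
t=7.06: Z=4.81 M=37.00 E=55.30
Read off E at T=7.06: 55.30

E at T = 55.30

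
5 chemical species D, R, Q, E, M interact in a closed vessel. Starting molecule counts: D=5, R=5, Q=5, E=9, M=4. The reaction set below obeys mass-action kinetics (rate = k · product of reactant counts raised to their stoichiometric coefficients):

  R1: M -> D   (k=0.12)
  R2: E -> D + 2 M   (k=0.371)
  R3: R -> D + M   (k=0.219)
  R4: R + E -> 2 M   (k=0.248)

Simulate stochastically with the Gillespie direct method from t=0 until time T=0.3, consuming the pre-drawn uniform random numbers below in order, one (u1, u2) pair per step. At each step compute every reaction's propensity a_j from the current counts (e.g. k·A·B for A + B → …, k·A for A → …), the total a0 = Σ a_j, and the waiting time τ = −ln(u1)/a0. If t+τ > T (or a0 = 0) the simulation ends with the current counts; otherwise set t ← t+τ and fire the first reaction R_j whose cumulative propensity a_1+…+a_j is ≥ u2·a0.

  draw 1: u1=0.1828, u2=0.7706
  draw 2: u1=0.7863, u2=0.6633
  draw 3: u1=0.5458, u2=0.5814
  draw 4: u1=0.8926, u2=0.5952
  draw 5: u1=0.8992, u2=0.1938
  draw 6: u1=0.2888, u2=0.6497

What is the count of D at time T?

D at T = 6

t=0.000: D=5 R=5 Q=5 E=9 M=4
Draw 1: a1=0.480, a2=3.339, a3=1.095, a4=11.160, a0=16.074; τ=−ln(0.1828)/16.074=0.106 → t=0.106; u2·a0=0.7706·16.074=12.387; a1+…+a3=4.914 < 12.387 ≤ a1+…+a4=16.074 → R4 fires; D=5 R=4 Q=5 E=8 M=6
Draw 2: a1=0.720, a2=2.968, a3=0.876, a4=7.936, a0=12.500; τ=−ln(0.7863)/12.500=0.019 → t=0.125; u2·a0=0.6633·12.500=8.291; a1+…+a3=4.564 < 8.291 ≤ a1+…+a4=12.500 → R4 fires; D=5 R=3 Q=5 E=7 M=8
Draw 3: a1=0.960, a2=2.597, a3=0.657, a4=5.208, a0=9.422; τ=−ln(0.5458)/9.422=0.064 → t=0.189; u2·a0=0.5814·9.422=5.478; a1+…+a3=4.214 < 5.478 ≤ a1+…+a4=9.422 → R4 fires; D=5 R=2 Q=5 E=6 M=10
Draw 4: a1=1.200, a2=2.226, a3=0.438, a4=2.976, a0=6.840; τ=−ln(0.8926)/6.840=0.017 → t=0.206; u2·a0=0.5952·6.840=4.071; a1+…+a3=3.864 < 4.071 ≤ a1+…+a4=6.840 → R4 fires; D=5 R=1 Q=5 E=5 M=12
Draw 5: a1=1.440, a2=1.855, a3=0.219, a4=1.240, a0=4.754; τ=−ln(0.8992)/4.754=0.022 → t=0.228; u2·a0=0.1938·4.754=0.921 ≤ a1=1.440 → R1 fires; D=6 R=1 Q=5 E=5 M=11
Draw 6: a1=1.320, a2=1.855, a3=0.219, a4=1.240, a0=4.634; τ=−ln(0.2888)/4.634=0.268 → t=0.496 > T=0.3: stop.
Read off D at T=0.3: 6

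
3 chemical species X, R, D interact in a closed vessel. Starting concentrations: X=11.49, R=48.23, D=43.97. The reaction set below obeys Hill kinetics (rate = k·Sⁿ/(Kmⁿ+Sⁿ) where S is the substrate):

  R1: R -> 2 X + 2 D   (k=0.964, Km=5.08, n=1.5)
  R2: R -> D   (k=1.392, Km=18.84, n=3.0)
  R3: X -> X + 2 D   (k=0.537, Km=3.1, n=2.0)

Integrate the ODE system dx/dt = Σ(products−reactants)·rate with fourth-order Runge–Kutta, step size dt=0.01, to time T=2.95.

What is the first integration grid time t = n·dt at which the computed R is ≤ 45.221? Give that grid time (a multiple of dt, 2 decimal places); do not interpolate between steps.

Threshold first reached at t = 1.35

RK4 with dt=0.01: 295 steps to T=2.95. Trajectory (selected grid times):
t=0.00: X=11.49 R=48.23 D=43.97
t=0.33: X=12.10 R=47.49 D=45.35
t=0.66: X=12.72 R=46.75 D=46.73
t=0.98: X=13.31 R=46.04 D=48.07
t=1.31: X=13.93 R=45.30 D=49.45
t=1.34: X=13.98 R=45.23 D=49.57
t=1.35: X=14.00 R=45.21 D=49.61
t=1.64: X=14.54 R=44.57 D=50.83
t=1.97: X=15.15 R=43.83 D=52.20
t=2.29: X=15.75 R=43.12 D=53.54
t=2.62: X=16.36 R=42.40 D=54.92
t=2.95: X=16.97 R=41.67 D=56.29
R(1.34)=45.233 > 45.221 but R(1.35)=45.210 ≤ 45.221, so the first grid time is t=1.35.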